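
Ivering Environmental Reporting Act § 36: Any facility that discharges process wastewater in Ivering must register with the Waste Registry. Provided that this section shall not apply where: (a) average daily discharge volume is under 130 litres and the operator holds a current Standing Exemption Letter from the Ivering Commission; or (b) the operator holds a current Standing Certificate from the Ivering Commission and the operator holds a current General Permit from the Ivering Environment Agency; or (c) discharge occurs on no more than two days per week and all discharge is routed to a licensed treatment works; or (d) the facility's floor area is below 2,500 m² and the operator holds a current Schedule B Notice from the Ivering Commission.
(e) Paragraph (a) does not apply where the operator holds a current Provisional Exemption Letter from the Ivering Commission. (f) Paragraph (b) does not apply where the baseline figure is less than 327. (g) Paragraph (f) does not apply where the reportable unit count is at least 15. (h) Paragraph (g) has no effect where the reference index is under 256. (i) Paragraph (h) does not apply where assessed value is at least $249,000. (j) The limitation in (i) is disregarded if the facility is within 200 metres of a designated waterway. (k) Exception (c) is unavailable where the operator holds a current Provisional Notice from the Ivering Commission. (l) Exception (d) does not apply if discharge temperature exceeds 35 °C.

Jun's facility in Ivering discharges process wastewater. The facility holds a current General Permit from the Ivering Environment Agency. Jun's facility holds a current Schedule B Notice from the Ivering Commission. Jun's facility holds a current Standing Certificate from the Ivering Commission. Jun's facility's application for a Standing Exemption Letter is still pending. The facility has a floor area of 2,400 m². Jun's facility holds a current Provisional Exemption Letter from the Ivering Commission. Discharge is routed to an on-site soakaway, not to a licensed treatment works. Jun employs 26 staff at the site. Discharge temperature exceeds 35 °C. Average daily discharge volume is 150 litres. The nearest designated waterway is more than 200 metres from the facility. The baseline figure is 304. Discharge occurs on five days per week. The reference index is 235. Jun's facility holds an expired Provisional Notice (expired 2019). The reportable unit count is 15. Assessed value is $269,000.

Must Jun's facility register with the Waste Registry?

Exception (a) does not apply: average daily discharge volume is 150 litres, not under 130 litres.
Exception (b)'s conditions are all satisfied: a current Standing Certificate is held; a current General Permit is held. Applying paragraphs (f)–(j): (f) would limit (b) — the baseline figure is 304, less than the 327 limit — but (g) sets (f) aside: (g) operates against (f): the reportable unit count is 15, meeting the 15 threshold. (h) operates (the reference index is 235, under the 256 limit), but yields to (i): (i) operates against (h): assessed value is $269,000, meeting the $249,000 threshold. (j) is inapplicable (the facility is more than 200 m from any designated waterway), so (i) stands. Exception (b) stands.
Exception (c) does not apply: discharge occurs on five days per week.
All of (d)'s requirements are met (the facility's floor area is 2,400 m², below the 2,500 m² limit; a current Schedule B Notice is held). Turning to paragraph (l): (l) operates — discharge temperature exceeds 35 °C. So (d) is unavailable.

No — exception (b) applies; Jun's facility is not required to register with the Waste Registry.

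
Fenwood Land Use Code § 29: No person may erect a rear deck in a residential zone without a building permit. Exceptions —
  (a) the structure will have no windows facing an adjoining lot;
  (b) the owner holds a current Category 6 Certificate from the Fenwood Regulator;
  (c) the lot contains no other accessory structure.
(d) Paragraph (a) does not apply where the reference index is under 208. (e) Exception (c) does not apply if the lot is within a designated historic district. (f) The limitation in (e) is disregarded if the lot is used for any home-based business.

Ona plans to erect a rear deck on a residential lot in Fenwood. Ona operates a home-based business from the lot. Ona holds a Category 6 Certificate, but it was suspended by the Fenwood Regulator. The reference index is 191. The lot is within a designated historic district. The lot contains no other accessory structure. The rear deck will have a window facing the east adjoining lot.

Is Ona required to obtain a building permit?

No — exception (c) applies; Ona does not need a building permit.

Exception (a) requires that the structure will have no windows facing an adjoining lot; but a window faces an adjoining lot, so (a) is unavailable.
Exception (b) requires that the owner holds a current Category 6 Certificate from the Fenwood Regulator; but the Category 6 Certificate is not current, so (b) is unavailable.
Exception (c) is satisfied on its face — the lot has no other accessory structure. Under paragraphs (e)–(f): (e) would limit (c) — the lot is in a historic district — but (f) sets (e) aside: (f) operates against (e): a home-based business operates on the lot. Exception (c) stands.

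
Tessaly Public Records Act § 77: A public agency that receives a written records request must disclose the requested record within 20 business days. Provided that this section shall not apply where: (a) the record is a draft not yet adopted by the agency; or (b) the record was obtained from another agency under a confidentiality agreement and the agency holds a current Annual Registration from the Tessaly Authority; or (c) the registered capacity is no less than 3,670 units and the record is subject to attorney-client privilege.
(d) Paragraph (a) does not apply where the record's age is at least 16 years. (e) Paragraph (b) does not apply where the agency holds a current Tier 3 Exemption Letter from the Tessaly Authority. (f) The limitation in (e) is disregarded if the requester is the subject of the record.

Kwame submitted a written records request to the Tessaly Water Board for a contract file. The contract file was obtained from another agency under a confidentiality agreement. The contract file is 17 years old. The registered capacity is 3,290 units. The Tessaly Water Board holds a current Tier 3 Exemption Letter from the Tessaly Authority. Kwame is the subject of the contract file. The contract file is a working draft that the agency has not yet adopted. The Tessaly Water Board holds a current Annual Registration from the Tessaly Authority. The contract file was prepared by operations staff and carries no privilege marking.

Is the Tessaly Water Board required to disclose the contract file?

Exception (a) is satisfied on its face — the contract file is an unadopted draft. But: (d) operates — the record's age is 17 years, meeting the 16 years threshold. (a) is therefore removed.
Exception (b): the contract file was obtained under a confidentiality agreement; a current Annual Registration is held — every condition holds. Applying paragraphs (e)–(f): (e) would limit (b) — a current Tier 3 Exemption Letter is held — but (f) sets (e) aside: (f) applies — Kwame is the subject of the contract file. Exception (b) stands.
Exception (c) requires that the registered capacity is no less than 3,670 units; but the registered capacity is 3,290 units, short of 3,670 units, so (c) is unavailable.

No — exception (b) applies; the Tessaly Water Board is not required to disclose the contract file.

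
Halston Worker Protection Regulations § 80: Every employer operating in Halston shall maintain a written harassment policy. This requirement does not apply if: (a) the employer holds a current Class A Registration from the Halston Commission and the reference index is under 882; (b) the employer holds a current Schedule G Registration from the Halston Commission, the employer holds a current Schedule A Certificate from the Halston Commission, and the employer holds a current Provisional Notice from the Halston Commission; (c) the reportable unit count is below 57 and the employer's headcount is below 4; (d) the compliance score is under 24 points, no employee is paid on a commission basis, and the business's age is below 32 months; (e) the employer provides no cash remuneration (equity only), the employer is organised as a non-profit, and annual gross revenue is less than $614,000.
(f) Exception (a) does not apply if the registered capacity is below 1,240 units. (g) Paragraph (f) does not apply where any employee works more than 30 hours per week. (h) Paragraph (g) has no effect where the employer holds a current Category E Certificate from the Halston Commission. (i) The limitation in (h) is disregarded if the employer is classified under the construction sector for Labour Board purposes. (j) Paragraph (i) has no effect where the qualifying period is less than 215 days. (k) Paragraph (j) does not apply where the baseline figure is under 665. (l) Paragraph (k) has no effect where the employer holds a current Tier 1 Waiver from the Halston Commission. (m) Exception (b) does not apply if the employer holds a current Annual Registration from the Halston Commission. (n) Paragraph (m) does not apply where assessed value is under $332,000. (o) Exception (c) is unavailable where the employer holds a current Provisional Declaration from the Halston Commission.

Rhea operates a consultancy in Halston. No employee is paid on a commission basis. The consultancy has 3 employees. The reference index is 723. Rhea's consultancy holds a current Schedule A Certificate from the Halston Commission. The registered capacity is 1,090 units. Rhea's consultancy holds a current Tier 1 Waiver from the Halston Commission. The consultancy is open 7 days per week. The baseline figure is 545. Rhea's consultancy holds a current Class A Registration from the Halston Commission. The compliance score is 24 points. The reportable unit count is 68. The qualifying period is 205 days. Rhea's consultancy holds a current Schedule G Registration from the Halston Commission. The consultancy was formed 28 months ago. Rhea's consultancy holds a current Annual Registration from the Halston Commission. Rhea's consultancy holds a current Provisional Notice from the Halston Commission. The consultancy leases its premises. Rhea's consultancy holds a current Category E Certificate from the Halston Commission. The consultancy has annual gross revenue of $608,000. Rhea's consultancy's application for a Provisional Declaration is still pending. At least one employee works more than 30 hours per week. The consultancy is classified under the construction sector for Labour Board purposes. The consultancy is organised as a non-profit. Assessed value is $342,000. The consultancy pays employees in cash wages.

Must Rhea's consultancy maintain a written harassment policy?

Yes — Rhea's consultancy must maintain a written harassment policy.

Exception (a)'s conditions are all satisfied: a current Class A Registration is held; the reference index is 723, under the 882 limit. But applying paragraphs (f)–(l): (f) is engaged — the registered capacity is 1,090 units, below the 1,240 units limit. (g) would limit (f) — at least one employee exceeds 30 hours/week — but (h) sets (g) aside: (h) operates against (g): a current Category E Certificate is held. (i) would limit (h) — the consultancy is classified under the construction sector — but (j) sets (i) aside: (j) is triggered — the qualifying period is 205 days, less than the 215 days limit. (k) operates (the baseline figure is 545, under the 665 limit), but is set aside by (l): (l) is engaged — a current Tier 1 Waiver is held. (a) is therefore removed.
Exception (b) is satisfied on its face — a current Schedule G Registration is held; a current Schedule A Certificate is held; a current Provisional Notice is held. But: (m) operates — a current Annual Registration is held. (n) is inapplicable (assessed value is $342,000, not under $332,000), so (m) stands. (b) is therefore removed.
Exception (c) requires that the reportable unit count is below 57; but the reportable unit count is 68, not below 57, so (c) is unavailable.
Exception (d) requires that the compliance score is under 24 points; but the compliance score is 24 points, not under 24 points, so (d) is unavailable.
Exception (e) requires that the employer provides no cash remuneration (equity only); but employees are paid cash wages, so (e) is unavailable.
None of the exceptions is available; § 80 applies in full.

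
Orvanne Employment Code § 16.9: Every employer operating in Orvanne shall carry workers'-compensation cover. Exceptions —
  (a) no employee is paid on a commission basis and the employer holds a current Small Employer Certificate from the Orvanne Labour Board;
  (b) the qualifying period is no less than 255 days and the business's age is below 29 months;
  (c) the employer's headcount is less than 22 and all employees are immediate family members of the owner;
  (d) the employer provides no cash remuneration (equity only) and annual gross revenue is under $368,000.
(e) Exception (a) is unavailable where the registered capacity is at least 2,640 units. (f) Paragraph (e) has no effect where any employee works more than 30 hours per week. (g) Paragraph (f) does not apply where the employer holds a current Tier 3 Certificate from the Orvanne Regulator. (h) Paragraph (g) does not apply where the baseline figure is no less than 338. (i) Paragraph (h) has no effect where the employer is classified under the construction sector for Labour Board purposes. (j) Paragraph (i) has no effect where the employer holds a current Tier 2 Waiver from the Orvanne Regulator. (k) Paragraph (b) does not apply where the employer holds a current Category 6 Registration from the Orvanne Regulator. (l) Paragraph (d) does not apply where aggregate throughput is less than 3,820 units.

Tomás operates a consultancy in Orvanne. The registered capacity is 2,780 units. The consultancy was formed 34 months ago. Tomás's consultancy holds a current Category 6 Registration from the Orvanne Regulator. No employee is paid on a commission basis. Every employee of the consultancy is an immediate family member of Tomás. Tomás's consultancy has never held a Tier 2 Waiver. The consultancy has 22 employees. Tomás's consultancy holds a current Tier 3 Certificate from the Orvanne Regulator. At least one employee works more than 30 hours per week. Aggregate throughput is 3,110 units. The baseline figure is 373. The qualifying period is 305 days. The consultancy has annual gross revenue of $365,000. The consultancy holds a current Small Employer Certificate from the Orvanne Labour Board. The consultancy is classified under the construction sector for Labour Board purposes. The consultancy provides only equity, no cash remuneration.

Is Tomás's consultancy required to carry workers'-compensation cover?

Exception (a)'s conditions are all satisfied: no employee is paid on commission; a current Small Employer Certificate is held. But: (e) operates — the registered capacity is 2,780 units, meeting the 2,640 units threshold. (f) would limit (e) — at least one employee exceeds 30 hours/week — but (g) sets (f) aside: (g) is engaged — a current Tier 3 Certificate is held. (h) operates (the baseline figure is 373, meeting the 338 threshold), but is overridden by (i): (i) is triggered — the consultancy is classified under the construction sector. (j), which would lift (i), does not operate here — there is no Tier 2 Waiver in force. Exception (a) does not apply.
Exception (b) fails — the business's age is 34 months, not below 29 months.
Exception (c) requires that the employer's headcount is less than 22; but the employer's headcount is 22, not less than 22, so (c) is unavailable.
Exception (d)'s conditions are all satisfied: remuneration is equity-only; annual gross revenue is $365,000, under the $368,000 limit. However, paragraph (l) must be considered: (l) is triggered — aggregate throughput is 3,110 units, less than the 3,820 units limit. (d) is therefore removed.
No exception applies. The general rule governs.

Yes — Tomás's consultancy must carry workers'-compensation cover.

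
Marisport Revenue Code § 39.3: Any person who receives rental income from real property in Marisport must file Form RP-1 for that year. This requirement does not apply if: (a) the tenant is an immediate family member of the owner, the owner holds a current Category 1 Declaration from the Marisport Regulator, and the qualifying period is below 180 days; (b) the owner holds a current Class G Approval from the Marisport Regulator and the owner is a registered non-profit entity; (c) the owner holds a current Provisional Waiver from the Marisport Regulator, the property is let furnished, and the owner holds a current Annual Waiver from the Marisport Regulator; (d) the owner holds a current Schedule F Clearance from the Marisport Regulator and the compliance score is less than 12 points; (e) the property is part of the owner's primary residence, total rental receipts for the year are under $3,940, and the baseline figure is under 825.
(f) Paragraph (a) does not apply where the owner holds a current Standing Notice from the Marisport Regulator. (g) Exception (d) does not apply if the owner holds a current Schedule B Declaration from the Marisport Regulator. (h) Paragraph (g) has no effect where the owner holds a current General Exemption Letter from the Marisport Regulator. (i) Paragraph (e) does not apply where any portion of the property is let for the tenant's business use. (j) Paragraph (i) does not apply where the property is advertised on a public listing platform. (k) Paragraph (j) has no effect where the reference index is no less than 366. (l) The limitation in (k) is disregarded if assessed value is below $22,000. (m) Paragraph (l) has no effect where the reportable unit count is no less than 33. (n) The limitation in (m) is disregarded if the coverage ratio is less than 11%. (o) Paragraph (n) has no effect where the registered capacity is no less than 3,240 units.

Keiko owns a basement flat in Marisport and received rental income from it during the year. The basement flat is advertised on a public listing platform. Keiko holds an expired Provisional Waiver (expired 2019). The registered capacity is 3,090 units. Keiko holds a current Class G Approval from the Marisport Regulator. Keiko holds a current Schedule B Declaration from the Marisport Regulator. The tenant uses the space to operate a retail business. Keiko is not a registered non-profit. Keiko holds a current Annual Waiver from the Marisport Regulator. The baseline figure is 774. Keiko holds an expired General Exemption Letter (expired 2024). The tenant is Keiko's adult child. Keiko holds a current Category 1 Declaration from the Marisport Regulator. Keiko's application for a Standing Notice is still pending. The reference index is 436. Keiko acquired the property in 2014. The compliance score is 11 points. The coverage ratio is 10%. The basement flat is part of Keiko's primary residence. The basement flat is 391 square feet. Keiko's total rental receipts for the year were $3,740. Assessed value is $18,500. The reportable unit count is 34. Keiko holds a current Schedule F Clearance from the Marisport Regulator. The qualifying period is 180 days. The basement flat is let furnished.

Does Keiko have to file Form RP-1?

Exception (a) requires that the qualifying period is below 180 days; but the qualifying period is 180 days, not below 180 days, so (a) is unavailable.
Exception (b) requires that the owner is a registered non-profit entity; but Keiko is not a registered non-profit, so (b) is unavailable.
Exception (c) does not apply: the Provisional Waiver is not current.
Exception (d) is satisfied on its face — a current Schedule F Clearance is held; the compliance score is 11 points, less than the 12 points limit. However, paragraphs (g)–(h) must be considered: (g) applies — a current Schedule B Declaration is held. (h), which would lift (g), is not engaged — the General Exemption Letter is not current. So (d) is unavailable.
Exception (e)'s conditions are all satisfied: the basement flat is part of the primary residence; total rental receipts for the year are $3,740, under the $3,940 limit; the baseline figure is 774, under the 825 limit. Considering the limiting provisions: (i) would limit (e) — the space is let for business use — but (j) sets (i) aside: (j) is engaged — the property is publicly advertised. (k) would limit (j) — the reference index is 436, meeting the 366 threshold — but (l) sets (k) aside: (l) is triggered — assessed value is $18,500, below the $22,000 limit. (m) applies (the reportable unit count is 34, meeting the 33 threshold), but is overridden by (n): (n) is triggered — the coverage ratio is 10%, less than the 11% limit. (o), which would lift (n), is not engaged — the registered capacity is 3,090 units, short of 3,240 units. (e) remains available.

No — exception (e) applies; Keiko is not required to file Form RP-1.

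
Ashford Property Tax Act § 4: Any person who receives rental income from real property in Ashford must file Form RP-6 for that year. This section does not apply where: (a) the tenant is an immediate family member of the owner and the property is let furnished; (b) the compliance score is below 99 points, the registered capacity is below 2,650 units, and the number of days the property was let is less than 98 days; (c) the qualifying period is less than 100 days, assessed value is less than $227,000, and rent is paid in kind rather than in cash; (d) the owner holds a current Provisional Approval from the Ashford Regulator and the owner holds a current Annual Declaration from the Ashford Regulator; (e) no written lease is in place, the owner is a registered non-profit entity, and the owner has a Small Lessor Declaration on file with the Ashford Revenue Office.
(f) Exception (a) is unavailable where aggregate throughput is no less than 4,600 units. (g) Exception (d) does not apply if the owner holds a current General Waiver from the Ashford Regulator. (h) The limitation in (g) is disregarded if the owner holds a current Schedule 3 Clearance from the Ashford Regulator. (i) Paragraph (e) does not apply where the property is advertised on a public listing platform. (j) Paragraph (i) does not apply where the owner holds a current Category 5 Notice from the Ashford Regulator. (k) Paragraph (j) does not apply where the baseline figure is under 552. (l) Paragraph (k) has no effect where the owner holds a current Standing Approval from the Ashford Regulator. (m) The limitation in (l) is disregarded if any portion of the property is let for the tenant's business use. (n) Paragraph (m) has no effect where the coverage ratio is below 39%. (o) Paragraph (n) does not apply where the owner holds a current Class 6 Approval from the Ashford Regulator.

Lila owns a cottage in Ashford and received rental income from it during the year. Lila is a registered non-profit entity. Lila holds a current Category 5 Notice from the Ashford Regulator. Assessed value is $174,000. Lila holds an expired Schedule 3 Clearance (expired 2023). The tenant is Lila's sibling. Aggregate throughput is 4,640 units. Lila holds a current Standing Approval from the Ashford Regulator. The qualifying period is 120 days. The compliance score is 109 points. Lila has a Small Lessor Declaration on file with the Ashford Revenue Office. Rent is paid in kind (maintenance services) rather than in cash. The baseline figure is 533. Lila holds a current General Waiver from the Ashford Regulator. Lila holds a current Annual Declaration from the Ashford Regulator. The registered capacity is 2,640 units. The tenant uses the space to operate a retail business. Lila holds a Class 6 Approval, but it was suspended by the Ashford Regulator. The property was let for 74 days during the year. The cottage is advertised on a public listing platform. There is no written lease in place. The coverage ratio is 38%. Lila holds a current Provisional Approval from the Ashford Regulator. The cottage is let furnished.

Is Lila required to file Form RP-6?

Exception (a) is satisfied on its face — the tenant is an immediate family member; the property is let furnished. Turning to paragraph (f): (f) operates — aggregate throughput is 4,640 units, meeting the 4,600 units threshold. Exception (a) does not apply.
Exception (b) fails — the compliance score is 109 points, not below 99 points.
Exception (c) fails — the qualifying period is 120 days, not less than 100 days.
Exception (d) is satisfied on its face — a current Provisional Approval is held; a current Annual Declaration is held. However, paragraphs (g)–(h) must be considered: (g) is triggered — a current General Waiver is held. (h), which would lift (g), does not operate here — no current Schedule 3 Clearance is held. So (d) is unavailable.
Exception (e)'s conditions are all satisfied: there is no written lease; Lila is a registered non-profit; a Small Lessor Declaration is on file. Considering the limiting provisions: (i) would limit (e) — the property is publicly advertised — but (j) sets (i) aside: (j) is triggered — a current Category 5 Notice is held. (k) is engaged (the baseline figure is 533, under the 552 limit), but is displaced by (l): (l) operates against (k): a current Standing Approval is held. (m) would limit (l) — the space is let for business use — but (n) sets (m) aside: (n) operates against (m): the coverage ratio is 38%, below the 39% limit. (o) does not operate here (no current Class 6 Approval is held), so (n) stands. Exception (e) stands.

No — exception (e) applies; Lila is not required to file Form RP-6.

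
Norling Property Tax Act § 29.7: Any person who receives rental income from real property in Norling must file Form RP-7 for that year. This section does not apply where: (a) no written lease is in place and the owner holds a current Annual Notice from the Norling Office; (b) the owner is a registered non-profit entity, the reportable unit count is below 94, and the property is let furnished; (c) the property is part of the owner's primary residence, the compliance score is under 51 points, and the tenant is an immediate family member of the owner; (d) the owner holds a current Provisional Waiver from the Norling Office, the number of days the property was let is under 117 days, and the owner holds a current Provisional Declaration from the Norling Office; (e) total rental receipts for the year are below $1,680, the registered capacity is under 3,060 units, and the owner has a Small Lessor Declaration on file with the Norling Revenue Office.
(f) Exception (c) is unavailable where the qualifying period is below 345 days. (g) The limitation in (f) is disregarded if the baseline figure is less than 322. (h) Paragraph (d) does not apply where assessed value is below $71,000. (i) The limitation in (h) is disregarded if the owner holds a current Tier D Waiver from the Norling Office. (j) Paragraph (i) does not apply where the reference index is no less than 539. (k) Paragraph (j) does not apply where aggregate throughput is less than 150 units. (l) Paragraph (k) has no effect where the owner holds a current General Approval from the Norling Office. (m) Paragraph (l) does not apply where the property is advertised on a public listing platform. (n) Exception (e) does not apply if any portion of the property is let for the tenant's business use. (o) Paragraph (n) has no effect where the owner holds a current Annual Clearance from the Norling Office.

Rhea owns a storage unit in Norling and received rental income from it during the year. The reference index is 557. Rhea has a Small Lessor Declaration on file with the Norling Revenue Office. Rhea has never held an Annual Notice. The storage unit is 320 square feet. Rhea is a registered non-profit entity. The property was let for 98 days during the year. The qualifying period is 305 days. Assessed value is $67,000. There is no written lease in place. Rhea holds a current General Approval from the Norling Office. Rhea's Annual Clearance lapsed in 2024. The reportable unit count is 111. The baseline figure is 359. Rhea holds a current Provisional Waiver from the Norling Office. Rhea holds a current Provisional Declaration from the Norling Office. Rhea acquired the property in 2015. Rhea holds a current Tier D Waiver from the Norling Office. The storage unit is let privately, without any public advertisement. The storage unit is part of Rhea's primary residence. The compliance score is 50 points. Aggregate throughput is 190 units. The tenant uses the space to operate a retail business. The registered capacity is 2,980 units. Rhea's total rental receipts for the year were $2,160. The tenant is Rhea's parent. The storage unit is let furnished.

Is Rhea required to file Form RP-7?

Exception (a) fails — the Annual Notice is not current.
Exception (b) fails — the reportable unit count is 111, not below 94.
Exception (c)'s conditions are all satisfied: the storage unit is part of the primary residence; the compliance score is 50 points, under the 51 points limit; the tenant is an immediate family member. However, paragraphs (f)–(g) must be considered: (f) operates against (c): the qualifying period is 305 days, below the 345 days limit. (g), which would lift (f), is not triggered — the baseline figure is 359, not less than 322. So (c) is unavailable.
Exception (d) is satisfied on its face — a current Provisional Waiver is held; the number of days the property was let is 98 days, under the 117 days limit; a current Provisional Declaration is held. Turning to paragraphs (h)–(m): (h) operates against (d): assessed value is $67,000, below the $71,000 limit. (i) applies (a current Tier D Waiver is held), but yields to (j): (j) operates against (i): the reference index is 557, meeting the 539 threshold. (k) is not triggered (aggregate throughput is 190 units, not less than 150 units), so (j) stands. (d) is therefore removed.
Exception (e) fails — total rental receipts for the year are $2,160, not below $1,680.
Every exception is unavailable, so the rule governs.

Yes — Rhea must file Form RP-7.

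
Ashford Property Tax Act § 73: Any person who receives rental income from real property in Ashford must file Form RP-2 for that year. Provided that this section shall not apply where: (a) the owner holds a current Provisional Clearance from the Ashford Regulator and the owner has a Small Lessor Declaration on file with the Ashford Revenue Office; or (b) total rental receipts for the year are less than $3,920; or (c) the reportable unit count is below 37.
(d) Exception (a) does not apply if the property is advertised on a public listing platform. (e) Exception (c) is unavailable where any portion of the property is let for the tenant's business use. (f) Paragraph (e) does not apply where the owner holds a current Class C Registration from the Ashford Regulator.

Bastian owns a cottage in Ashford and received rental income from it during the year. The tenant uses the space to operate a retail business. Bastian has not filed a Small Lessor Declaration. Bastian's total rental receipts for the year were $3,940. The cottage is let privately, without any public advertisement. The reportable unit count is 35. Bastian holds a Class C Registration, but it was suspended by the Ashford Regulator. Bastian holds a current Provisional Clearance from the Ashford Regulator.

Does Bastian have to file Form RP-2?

Exception (a) requires that the owner has a Small Lessor Declaration on file with the Ashford Revenue Office; but no Small Lessor Declaration is on file, so (a) is unavailable.
Exception (b) fails — total rental receipts for the year are $3,940, not less than $3,920.
Exception (c): the reportable unit count is 35, below the 37 limit — every condition holds. Turning to paragraphs (e)–(f): (e) operates against (c): the space is let for business use. (f), which would lift (e), is inapplicable — there is no Class C Registration in force. (c) is therefore removed.
No exception applies. The general rule governs.

Yes — Bastian must file Form RP-2.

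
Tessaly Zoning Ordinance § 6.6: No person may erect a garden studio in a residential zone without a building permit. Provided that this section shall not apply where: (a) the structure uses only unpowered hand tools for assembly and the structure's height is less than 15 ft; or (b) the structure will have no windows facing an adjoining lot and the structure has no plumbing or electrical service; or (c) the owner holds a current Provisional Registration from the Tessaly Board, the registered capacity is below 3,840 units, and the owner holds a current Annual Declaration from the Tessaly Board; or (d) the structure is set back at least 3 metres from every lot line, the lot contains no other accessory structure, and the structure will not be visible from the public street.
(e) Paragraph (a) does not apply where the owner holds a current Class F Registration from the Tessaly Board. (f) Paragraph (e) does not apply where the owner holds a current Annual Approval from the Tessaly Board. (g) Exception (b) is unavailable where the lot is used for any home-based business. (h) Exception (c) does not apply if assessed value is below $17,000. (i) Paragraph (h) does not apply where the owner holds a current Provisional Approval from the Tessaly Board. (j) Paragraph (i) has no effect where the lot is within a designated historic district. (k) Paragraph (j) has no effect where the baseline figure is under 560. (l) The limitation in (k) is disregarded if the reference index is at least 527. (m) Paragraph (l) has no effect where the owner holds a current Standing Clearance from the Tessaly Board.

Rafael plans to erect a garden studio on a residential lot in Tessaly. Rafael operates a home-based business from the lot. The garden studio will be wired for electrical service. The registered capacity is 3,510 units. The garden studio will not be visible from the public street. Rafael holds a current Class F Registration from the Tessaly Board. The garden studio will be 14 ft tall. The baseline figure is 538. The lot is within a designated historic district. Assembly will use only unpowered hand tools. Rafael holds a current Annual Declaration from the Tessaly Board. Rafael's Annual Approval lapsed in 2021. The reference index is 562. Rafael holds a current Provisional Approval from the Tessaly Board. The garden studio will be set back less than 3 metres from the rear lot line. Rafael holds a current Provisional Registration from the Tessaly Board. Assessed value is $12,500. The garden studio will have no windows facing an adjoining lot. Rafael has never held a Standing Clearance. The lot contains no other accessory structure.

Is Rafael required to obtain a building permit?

Yes — Rafael must obtain a building permit.

Exception (a) is satisfied on its face — assembly uses only hand tools; the structure's height is 14 ft, less than the 15 ft limit. Turning to paragraphs (e)–(f): (e) operates against (a): a current Class F Registration is held. (f), which would lift (e), is inapplicable — no current Annual Approval is held. (a) is therefore removed.
Exception (b) does not apply: electrical service is planned.
Exception (c)'s conditions are all satisfied: a current Provisional Registration is held; the registered capacity is 3,510 units, below the 3,840 units limit; a current Annual Declaration is held. But applying paragraphs (h)–(m): (h) operates — assessed value is $12,500, below the $17,000 limit. (i) would limit (h) — a current Provisional Approval is held — but (j) sets (i) aside: (j) operates against (i): the lot is in a historic district. (k) would limit (j) — the baseline figure is 538, under the 560 limit — but (l) sets (k) aside: (l) operates against (k): the reference index is 562, meeting the 527 threshold. (m) is inapplicable (no current Standing Clearance is held), so (l) stands. Exception (c) does not apply.
Exception (d) does not apply: the rear setback is under 3 m.
None of the exceptions is available; § 6.6 applies in full.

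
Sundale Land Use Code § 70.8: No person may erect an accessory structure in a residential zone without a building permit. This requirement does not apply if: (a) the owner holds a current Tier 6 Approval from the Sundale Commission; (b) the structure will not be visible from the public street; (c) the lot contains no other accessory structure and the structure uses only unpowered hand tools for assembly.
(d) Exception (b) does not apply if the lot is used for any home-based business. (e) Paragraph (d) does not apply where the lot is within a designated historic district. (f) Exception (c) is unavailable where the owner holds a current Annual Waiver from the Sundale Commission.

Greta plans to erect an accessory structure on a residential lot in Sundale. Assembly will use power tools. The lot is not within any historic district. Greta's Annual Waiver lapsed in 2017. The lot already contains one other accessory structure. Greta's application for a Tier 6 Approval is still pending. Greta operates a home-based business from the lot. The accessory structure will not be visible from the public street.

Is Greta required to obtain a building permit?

Yes — Greta must obtain a building permit.

Exception (a) requires that the owner holds a current Tier 6 Approval from the Sundale Commission; but there is no Tier 6 Approval in force, so (a) is unavailable.
All of (b)'s requirements are met (the structure will not be visible from the street). But: (d) is engaged — a home-based business operates on the lot. (e), which would lift (d), is not engaged — the lot is not in a historic district. (b) is therefore removed.
Exception (c) requires that the lot contains no other accessory structure; but the lot already has another accessory structure, so (c) is unavailable.
No exception displaces § 70.8.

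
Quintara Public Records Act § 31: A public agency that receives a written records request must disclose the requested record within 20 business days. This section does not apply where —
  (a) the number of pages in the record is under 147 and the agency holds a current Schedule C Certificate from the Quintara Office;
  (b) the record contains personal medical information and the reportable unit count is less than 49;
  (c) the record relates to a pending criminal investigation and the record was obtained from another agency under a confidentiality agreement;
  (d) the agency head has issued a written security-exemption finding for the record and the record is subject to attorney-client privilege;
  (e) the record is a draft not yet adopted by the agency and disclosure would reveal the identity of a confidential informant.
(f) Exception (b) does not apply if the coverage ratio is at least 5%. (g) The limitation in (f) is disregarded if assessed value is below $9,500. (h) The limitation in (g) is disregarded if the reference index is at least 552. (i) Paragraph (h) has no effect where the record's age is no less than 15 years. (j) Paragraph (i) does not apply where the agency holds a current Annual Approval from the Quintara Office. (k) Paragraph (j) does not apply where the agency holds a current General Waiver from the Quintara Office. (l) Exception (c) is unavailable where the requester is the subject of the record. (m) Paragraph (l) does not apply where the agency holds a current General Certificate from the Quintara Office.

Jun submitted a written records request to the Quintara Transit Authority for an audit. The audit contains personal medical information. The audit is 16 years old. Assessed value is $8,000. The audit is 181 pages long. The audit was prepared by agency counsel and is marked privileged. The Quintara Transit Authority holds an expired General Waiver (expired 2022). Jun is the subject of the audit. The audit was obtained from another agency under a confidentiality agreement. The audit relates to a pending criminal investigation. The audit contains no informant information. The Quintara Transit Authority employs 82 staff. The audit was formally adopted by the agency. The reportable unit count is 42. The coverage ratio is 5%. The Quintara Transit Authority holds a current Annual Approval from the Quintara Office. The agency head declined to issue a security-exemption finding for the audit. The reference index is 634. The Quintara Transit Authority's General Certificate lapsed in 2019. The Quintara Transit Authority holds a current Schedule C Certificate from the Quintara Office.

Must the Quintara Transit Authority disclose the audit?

Yes — the Quintara Transit Authority must disclose the audit.

Exception (a) fails — the number of pages in the record is 181, not under 147.
All of (b)'s requirements are met (the audit contains personal medical information; the reportable unit count is 42, less than the 49 limit). Turning to paragraphs (f)–(k): (f) operates against (b): the coverage ratio is 5%, meeting the 5% threshold. (g) would limit (f) — assessed value is $8,000, below the $9,500 limit — but (h) sets (g) aside: (h) is engaged — the reference index is 634, meeting the 552 threshold. (i) would limit (h) — the record's age is 16 years, meeting the 15 years threshold — but (j) sets (i) aside: (j) operates against (i): a current Annual Approval is held. (k) is not engaged (the General Waiver is not current), so (j) stands. So (b) is unavailable.
Exception (c) is satisfied on its face — the audit relates to a pending investigation; the audit was obtained under a confidentiality agreement. However, paragraphs (l)–(m) must be considered: (l) is engaged — Jun is the subject of the audit. (m), which would lift (l), is inapplicable — there is no General Certificate in force. So (c) is unavailable.
Exception (d) fails — the agency head declined to issue a security-exemption finding.
Exception (e) does not apply: the audit has been formally adopted.
No exception displaces § 31.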